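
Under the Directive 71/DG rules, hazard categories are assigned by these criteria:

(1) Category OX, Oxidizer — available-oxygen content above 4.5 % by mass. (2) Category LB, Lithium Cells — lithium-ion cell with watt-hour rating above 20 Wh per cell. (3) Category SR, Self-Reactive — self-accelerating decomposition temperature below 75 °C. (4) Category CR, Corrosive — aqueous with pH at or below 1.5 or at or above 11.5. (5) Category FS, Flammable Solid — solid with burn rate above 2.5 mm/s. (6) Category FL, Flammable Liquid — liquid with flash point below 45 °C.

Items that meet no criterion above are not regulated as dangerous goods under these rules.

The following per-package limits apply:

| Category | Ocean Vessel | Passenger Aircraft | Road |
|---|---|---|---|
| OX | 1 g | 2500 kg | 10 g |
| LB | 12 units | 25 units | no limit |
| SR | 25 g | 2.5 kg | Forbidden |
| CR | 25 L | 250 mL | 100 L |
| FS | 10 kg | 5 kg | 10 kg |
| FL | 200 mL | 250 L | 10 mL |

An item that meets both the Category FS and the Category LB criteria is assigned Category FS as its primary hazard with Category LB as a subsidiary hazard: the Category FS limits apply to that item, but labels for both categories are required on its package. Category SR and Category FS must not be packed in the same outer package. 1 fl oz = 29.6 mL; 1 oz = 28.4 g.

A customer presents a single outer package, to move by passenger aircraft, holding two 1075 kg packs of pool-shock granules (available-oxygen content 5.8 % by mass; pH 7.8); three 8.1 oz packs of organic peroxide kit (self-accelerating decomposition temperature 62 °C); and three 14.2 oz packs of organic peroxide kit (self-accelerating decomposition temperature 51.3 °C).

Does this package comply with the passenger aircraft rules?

Available-oxygen content 5.8 % by mass meets the Category OX criterion (Oxidizer), so the pool-shock granules are Category OX.
With self-accelerating decomposition temperature 62 °C (< 75 °C), the organic peroxide kit falls in Category SR.
Organic peroxide kit: self-accelerating decomposition temperature 51.3 °C < 75 °C → Category SR (Self-Reactive).
Total Category SR: (three 8.1 oz packs = 690.12 g) + (three 14.2 oz packs = 1209.84 g) = 1899.96 g.
1899.96 g is within the passenger aircraft limit of 2.5 kg for Category SR.
Category OX quantity: two 1075 kg packs = 2150 kg.
2150 kg is within the passenger aircraft limit of 2500 kg for Category OX.
The segregation rule (Category SR with Category FS) does not apply to Category SR with Category OX.
Every hazard category is within its passenger aircraft limit and no segregation rule is violated.

Yes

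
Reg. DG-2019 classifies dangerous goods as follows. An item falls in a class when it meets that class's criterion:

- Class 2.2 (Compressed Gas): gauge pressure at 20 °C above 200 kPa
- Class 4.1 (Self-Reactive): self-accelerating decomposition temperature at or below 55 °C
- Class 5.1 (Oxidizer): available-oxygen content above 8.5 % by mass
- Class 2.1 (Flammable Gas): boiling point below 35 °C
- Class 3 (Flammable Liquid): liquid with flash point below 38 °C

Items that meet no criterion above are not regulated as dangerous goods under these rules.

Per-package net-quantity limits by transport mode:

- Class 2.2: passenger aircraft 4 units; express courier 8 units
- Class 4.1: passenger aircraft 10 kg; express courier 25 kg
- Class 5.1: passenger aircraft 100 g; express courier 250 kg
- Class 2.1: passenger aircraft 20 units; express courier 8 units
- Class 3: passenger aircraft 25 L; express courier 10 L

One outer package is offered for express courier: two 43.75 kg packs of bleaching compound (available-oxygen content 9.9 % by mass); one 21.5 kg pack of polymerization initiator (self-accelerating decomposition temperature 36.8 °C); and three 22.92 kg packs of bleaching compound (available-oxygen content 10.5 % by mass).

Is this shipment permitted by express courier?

Yes

The bleaching compound has available-oxygen content 9.9 % by mass, which is > 8.5 % by mass, so it is Class 5.1 (Oxidizer).
Polymerization initiator: self-accelerating decomposition temperature 36.8 °C ≤ 55 °C → Class 4.1 (Self-Reactive).
With available-oxygen content 10.5 % by mass (> 8.5 % by mass), the bleaching compound falls in Class 5.1.
Class 5.1 net quantity: (two 43.75 kg packs = 87.5 kg) + (three 22.92 kg packs = 68.76 kg) = 156.26 kg.
156.26 kg ≤ 250 kg (express courier limit, Class 5.1) — within limit.
Class 4.1 quantity: 21.5 kg.
21.5 kg is within the express courier limit of 25 kg for Class 4.1.
Every hazard class is within its express courier limit and no segregation rule is violated.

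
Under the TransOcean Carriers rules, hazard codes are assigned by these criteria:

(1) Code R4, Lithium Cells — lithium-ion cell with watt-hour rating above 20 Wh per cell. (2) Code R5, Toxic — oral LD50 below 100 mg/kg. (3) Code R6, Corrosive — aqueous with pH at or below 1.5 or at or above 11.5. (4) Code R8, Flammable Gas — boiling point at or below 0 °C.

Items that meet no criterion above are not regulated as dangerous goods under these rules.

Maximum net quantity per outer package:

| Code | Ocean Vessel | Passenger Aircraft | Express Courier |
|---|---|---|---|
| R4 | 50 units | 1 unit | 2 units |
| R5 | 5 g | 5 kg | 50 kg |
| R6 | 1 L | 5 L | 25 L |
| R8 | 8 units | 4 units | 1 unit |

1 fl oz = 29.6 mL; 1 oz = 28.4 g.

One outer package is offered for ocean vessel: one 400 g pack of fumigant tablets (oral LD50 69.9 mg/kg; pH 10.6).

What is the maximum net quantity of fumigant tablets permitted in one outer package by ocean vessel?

5 g

The fumigant tablets have oral LD50 69.9 mg/kg, which is < 100 mg/kg, so they are Code R5 (Toxic).
The ocean vessel limit for Code R5 is 5 g.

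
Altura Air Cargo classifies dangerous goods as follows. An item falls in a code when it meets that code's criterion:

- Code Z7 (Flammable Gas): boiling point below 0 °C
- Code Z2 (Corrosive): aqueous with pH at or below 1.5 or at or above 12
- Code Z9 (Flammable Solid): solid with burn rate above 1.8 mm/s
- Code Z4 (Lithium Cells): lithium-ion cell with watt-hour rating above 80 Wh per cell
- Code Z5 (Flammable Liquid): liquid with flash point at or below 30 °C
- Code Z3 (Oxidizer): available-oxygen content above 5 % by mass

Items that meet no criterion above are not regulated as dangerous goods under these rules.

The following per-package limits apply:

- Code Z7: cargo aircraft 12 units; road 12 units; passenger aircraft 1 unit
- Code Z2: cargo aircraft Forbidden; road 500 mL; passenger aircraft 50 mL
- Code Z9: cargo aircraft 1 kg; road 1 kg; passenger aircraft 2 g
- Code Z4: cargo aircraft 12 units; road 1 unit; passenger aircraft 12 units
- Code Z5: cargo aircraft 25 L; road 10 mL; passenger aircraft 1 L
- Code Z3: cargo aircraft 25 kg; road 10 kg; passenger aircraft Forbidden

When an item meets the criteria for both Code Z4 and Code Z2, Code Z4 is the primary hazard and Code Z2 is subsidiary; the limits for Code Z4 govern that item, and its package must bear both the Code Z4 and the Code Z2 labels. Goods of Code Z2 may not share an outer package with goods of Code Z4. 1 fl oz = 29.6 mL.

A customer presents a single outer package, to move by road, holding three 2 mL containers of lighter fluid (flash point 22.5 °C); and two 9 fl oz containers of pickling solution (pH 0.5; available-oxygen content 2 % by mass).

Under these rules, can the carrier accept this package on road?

Flash point 22.5 °C meets the Code Z5 criterion (Flammable Liquid), so the lighter fluid is Code Z5.
pH 0.5 meets the Code Z2 criterion (Corrosive), so the pickling solution is Code Z2.
Code Z2 quantity: two 9 fl oz containers = 532.8 mL.
532.8 mL > 500 mL (road limit, Code Z2) — over the limit.
Code Z5 quantity: three 2 mL containers = 6 mL.
6 mL is within the road limit of 10 mL for Code Z5.
The segregation rule (Code Z2 with Code Z4) does not apply to Code Z2 with Code Z5.

No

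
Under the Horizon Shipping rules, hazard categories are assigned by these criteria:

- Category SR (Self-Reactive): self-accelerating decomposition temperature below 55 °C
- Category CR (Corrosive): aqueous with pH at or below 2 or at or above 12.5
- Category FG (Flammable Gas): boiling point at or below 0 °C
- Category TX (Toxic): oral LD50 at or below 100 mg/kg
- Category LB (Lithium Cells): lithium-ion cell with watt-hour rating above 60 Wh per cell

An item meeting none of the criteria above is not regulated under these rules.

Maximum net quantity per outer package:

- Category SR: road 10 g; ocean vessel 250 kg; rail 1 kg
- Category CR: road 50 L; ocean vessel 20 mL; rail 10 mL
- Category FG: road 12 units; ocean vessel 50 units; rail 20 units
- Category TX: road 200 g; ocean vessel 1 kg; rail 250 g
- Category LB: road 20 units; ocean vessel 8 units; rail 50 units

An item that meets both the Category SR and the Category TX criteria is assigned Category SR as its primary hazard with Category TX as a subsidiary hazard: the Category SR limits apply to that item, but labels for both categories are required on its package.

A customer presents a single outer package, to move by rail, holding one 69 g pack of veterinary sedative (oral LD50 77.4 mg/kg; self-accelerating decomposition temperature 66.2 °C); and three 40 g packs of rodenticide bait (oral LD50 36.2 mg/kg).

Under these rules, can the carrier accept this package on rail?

Oral LD50 77.4 mg/kg meets the Category TX criterion (Toxic), so the veterinary sedative is Category TX.
The rodenticide bait has oral LD50 36.2 mg/kg, which is ≤ 100 mg/kg, so it is Category TX (Toxic).
Total Category TX: 69 g + (three 40 g packs = 120 g) = 189 g.
That is within the Category TX rail limit of 250 g.

Yes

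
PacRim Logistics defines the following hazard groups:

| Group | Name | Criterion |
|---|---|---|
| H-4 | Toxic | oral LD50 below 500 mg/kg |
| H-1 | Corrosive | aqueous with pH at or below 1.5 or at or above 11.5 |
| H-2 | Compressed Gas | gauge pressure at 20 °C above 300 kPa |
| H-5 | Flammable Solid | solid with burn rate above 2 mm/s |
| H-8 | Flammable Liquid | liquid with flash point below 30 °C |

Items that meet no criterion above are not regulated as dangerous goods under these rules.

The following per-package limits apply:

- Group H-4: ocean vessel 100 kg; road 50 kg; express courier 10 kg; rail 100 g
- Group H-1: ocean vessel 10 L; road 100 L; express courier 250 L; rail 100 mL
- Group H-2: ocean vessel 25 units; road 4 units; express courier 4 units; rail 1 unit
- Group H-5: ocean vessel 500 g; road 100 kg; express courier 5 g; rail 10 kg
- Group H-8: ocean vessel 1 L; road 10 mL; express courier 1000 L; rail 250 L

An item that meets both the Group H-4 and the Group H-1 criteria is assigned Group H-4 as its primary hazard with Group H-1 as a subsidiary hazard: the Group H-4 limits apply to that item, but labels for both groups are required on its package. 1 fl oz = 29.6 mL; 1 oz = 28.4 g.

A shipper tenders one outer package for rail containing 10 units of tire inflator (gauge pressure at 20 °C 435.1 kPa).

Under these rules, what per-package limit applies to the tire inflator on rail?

Tire inflator: gauge pressure at 20 °C 435.1 kPa > 300 kPa → Group H-2 (Compressed Gas).
The rail limit for Group H-2 is 1 unit.

1 unit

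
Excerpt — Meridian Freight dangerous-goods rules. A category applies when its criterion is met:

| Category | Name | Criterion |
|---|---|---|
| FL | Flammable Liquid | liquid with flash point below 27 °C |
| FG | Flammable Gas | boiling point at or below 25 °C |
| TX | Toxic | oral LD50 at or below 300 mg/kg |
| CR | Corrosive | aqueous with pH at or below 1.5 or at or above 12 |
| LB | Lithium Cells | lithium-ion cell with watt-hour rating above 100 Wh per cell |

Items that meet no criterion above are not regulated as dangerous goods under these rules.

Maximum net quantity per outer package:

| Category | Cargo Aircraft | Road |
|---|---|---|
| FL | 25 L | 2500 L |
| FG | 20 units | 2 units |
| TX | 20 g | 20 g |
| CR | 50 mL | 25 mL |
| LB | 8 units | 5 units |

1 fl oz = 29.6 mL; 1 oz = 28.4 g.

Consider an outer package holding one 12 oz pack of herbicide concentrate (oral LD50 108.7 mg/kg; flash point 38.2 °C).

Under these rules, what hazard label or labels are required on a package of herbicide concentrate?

Category TX

With oral LD50 108.7 mg/kg (≤ 300 mg/kg), the herbicide concentrate falls in Category TX.
Only the Category TX label is required.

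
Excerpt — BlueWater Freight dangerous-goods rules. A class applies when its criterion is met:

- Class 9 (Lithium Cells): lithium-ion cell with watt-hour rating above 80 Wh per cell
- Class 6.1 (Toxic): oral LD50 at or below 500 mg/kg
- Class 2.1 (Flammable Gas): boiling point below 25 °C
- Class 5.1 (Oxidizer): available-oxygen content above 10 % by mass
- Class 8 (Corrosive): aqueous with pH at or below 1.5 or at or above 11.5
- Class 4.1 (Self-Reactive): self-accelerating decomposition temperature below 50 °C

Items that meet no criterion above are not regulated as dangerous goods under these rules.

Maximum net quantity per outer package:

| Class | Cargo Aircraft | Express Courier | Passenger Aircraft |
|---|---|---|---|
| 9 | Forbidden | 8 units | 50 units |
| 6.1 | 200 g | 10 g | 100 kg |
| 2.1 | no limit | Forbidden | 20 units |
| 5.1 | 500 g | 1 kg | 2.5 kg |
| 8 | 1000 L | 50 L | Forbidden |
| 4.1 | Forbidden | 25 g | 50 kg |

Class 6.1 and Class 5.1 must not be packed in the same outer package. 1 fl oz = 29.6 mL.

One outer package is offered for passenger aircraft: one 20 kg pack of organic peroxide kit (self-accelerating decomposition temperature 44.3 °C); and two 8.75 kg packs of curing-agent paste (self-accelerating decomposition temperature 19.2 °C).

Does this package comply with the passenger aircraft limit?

The organic peroxide kit has self-accelerating decomposition temperature 44.3 °C, which is < 50 °C, so it is Class 4.1 (Self-Reactive).
Self-accelerating decomposition temperature 19.2 °C meets the Class 4.1 criterion (Self-Reactive), so the curing-agent paste is Class 4.1.
Total Class 4.1: 20 kg + (two 8.75 kg packs = 17.5 kg) = 37.5 kg.
37.5 kg is within the passenger aircraft limit of 50 kg for Class 4.1.

Yes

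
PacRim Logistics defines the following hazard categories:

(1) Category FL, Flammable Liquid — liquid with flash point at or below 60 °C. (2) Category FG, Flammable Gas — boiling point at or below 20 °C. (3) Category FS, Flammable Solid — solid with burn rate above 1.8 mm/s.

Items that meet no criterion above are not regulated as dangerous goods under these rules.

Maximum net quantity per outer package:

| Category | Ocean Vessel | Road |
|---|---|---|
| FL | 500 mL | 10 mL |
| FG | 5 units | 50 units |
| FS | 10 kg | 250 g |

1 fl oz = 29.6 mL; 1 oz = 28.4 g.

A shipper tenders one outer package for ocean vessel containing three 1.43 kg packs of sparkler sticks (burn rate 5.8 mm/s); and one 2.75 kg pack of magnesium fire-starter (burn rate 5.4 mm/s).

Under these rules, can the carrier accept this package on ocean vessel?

Sparkler sticks: burn rate 5.8 mm/s > 1.8 mm/s → Category FS (Flammable Solid).
The magnesium fire-starter has burn rate 5.4 mm/s, which is > 1.8 mm/s, so it is Category FS (Flammable Solid).
Total Category FS: (three 1.43 kg packs = 4.29 kg) + 2.75 kg = 7.04 kg.
That is within the Category FS ocean vessel limit of 10 kg.

Yes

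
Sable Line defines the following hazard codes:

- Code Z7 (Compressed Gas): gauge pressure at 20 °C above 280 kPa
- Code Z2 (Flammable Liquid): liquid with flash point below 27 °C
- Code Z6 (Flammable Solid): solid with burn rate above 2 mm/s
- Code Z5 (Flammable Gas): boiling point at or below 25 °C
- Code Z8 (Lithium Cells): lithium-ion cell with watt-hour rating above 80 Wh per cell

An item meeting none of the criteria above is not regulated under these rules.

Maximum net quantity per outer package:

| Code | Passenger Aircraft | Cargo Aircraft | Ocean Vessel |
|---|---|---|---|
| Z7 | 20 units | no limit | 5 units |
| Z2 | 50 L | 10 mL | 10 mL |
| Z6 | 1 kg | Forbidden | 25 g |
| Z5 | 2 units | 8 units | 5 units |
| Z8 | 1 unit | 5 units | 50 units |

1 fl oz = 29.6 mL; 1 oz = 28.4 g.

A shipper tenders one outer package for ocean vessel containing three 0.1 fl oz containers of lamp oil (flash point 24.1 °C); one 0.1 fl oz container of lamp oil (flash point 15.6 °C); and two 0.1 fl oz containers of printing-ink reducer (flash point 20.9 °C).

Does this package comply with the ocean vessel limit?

With flash point 24.1 °C (< 27 °C), the lamp oil falls in Code Z2.
Lamp oil: flash point 15.6 °C < 27 °C → Code Z2 (Flammable Liquid).
With flash point 20.9 °C (< 27 °C), the printing-ink reducer falls in Code Z2.
Total Code Z2: (three 0.1 fl oz containers = 8.88 mL) + (one 0.1 fl oz container = 2.96 mL) + (two 0.1 fl oz containers = 5.92 mL) = 17.76 mL.
That exceeds the Code Z2 ocean vessel limit of 10 mL.

No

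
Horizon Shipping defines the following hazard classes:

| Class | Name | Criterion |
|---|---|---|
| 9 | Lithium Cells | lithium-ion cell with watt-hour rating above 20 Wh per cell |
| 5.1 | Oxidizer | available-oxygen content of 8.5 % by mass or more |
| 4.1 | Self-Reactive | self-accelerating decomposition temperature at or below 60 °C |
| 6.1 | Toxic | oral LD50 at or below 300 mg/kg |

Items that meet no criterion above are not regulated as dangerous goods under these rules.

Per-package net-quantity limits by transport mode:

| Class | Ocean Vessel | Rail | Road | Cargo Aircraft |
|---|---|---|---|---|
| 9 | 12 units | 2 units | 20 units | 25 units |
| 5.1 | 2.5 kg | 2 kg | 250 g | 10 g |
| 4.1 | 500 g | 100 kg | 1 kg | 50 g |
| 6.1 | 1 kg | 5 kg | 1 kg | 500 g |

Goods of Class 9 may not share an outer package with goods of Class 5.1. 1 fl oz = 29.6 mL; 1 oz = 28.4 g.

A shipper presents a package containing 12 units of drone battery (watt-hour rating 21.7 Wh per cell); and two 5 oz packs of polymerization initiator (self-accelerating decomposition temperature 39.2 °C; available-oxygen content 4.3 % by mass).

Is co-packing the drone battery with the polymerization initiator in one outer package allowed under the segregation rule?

Drone battery: watt-hour rating 21.7 Wh per cell > 20 Wh per cell → Class 9 (Lithium Cells).
Polymerization initiator: self-accelerating decomposition temperature 39.2 °C ≤ 60 °C → Class 4.1 (Self-Reactive).
No segregation rule bars Class 9 with Class 4.1.

Yes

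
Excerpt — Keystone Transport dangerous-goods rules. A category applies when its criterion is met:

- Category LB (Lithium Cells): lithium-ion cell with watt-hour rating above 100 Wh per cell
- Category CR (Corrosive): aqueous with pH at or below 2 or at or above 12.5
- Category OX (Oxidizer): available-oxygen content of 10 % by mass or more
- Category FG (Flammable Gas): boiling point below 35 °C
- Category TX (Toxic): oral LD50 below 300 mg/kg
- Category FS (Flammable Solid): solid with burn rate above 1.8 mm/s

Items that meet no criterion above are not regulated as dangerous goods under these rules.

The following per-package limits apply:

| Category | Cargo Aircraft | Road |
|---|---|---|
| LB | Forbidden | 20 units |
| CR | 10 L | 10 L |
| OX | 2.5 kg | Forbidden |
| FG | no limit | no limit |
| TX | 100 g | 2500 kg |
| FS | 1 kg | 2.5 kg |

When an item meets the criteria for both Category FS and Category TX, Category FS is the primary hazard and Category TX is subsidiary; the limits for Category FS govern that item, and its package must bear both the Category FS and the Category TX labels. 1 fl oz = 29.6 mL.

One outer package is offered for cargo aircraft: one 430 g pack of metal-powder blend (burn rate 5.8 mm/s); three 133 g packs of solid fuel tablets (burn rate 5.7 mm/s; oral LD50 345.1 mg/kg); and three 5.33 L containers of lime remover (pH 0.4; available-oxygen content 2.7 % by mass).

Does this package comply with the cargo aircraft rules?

Metal-powder blend: burn rate 5.8 mm/s > 1.8 mm/s → Category FS (Flammable Solid).
The solid fuel tablets have burn rate 5.7 mm/s, which is > 1.8 mm/s, so they are Category FS (Flammable Solid).
With pH 0.4 (≤ 2), the lime remover falls in Category CR.
Total Category FS: 430 g + (three 133 g packs = 399 g) = 829 g.
829 g ≤ 1 kg (cargo aircraft limit, Category FS) — within limit.
Category CR quantity: three 5.33 L containers = 15.99 L.
15.99 L > 10 L (cargo aircraft limit, Category CR) — over the limit.

No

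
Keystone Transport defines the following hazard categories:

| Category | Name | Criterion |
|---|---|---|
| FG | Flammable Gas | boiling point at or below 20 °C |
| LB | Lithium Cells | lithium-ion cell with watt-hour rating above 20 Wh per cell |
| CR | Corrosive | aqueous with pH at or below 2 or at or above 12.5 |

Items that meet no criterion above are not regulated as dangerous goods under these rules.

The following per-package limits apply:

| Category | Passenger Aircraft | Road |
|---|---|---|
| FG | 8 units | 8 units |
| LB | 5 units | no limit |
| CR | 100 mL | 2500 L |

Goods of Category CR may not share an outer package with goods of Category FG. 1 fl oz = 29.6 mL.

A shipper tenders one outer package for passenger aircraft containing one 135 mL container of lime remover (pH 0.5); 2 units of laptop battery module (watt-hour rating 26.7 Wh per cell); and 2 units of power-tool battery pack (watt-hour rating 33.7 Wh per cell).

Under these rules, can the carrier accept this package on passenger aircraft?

pH 0.5 meets the Category CR criterion (Corrosive), so the lime remover is Category CR.
Watt-hour rating 26.7 Wh per cell meets the Category LB criterion (Lithium Cells), so the laptop battery module is Category LB.
The power-tool battery pack has watt-hour rating 33.7 Wh per cell, which is > 20 Wh per cell, so it is Category LB (Lithium Cells).
Category CR quantity: 135 mL.
That exceeds the Category CR passenger aircraft limit of 100 mL.
Total Category LB: 2 units + 2 units = 4 units.
4 units is within the passenger aircraft limit of 5 units for Category LB.
The segregation rule (Category CR with Category FG) does not apply to Category CR with Category LB.

No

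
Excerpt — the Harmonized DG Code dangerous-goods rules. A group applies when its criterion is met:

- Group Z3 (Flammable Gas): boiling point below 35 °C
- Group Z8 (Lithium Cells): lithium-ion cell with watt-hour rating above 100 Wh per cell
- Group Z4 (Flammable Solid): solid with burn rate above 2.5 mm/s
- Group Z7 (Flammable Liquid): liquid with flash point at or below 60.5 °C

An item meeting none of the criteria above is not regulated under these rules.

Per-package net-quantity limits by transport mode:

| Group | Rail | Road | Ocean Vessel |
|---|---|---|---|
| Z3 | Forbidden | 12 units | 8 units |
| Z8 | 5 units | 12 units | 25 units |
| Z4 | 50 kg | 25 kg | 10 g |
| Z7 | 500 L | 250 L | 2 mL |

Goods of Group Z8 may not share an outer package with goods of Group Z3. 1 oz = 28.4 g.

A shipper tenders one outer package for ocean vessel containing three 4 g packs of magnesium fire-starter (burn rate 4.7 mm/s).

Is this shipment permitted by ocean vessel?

No

Magnesium fire-starter: burn rate 4.7 mm/s > 2.5 mm/s → Group Z4 (Flammable Solid).
Group Z4 quantity: three 4 g packs = 12 g.
That exceeds the Group Z4 ocean vessel limit of 10 g.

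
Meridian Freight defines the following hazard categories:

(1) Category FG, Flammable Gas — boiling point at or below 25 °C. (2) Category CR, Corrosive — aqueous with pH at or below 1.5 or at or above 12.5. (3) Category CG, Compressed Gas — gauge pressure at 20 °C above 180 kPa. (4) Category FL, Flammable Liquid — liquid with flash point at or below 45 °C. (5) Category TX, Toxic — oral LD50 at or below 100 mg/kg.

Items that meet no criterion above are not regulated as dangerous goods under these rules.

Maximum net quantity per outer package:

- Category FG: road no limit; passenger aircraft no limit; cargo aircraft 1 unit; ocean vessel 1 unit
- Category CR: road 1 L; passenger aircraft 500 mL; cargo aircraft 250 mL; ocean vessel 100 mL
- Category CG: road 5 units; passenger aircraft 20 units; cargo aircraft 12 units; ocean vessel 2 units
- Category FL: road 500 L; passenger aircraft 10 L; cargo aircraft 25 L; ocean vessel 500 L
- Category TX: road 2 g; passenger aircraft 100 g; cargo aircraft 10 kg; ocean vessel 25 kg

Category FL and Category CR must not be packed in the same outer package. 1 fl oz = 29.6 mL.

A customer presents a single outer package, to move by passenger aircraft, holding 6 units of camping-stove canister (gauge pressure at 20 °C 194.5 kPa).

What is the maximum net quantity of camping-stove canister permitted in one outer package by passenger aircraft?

20 units

Gauge pressure at 20 °C 194.5 kPa meets the Category CG criterion (Compressed Gas), so the camping-stove canister is Category CG.
The passenger aircraft limit for Category CG is 20 units.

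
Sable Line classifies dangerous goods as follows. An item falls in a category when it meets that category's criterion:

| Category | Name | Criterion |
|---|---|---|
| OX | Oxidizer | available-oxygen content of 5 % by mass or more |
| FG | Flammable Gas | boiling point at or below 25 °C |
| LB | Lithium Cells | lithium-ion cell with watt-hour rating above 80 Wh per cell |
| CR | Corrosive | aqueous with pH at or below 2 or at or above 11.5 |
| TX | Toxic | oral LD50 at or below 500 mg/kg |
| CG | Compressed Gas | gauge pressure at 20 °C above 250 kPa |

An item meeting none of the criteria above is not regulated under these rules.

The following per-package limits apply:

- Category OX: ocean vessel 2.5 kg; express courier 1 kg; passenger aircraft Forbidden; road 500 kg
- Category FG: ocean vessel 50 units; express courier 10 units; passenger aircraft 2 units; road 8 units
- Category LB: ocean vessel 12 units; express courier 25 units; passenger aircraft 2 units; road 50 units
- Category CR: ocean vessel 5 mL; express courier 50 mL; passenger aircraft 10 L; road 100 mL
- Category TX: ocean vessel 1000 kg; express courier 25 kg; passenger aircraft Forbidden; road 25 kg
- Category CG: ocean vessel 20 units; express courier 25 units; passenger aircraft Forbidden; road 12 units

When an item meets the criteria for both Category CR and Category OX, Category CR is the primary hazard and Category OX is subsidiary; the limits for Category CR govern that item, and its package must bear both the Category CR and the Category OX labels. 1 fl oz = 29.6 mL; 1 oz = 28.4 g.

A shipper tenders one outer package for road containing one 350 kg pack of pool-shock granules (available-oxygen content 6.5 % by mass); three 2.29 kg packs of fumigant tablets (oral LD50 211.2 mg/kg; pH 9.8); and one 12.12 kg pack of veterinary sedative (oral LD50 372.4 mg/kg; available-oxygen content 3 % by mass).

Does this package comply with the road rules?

Yes

Available-oxygen content 6.5 % by mass meets the Category OX criterion (Oxidizer), so the pool-shock granules are Category OX.
Fumigant tablets: oral LD50 211.2 mg/kg ≤ 500 mg/kg → Category TX (Toxic).
With oral LD50 372.4 mg/kg (≤ 500 mg/kg), the veterinary sedative falls in Category TX.
Total Category TX: (three 2.29 kg packs = 6.87 kg) + 12.12 kg = 18.99 kg.
That is within the Category TX road limit of 25 kg.
Category OX quantity: 350 kg.
That is within the Category OX road limit of 500 kg.
Every hazard category is within its road limit and no segregation rule is violated.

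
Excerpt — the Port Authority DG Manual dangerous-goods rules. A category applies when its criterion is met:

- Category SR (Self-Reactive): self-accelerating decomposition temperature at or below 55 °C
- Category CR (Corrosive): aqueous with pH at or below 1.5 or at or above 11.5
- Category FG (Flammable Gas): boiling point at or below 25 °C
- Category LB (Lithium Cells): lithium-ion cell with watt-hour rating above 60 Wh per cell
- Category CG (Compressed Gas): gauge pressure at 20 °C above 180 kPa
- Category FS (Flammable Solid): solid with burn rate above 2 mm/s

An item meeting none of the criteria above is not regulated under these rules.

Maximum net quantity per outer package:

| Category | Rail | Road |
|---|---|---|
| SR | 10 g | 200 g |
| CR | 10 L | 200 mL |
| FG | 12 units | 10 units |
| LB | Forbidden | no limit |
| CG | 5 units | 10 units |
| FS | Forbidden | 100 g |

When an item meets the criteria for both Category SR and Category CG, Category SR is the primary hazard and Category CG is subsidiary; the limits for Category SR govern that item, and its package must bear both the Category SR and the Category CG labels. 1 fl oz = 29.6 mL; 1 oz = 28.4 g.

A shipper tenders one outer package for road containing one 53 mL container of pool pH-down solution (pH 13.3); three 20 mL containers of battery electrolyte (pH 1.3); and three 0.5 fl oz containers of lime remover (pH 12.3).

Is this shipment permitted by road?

Yes

Pool pH-down solution: pH 13.3 ≥ 11.5 → Category CR (Corrosive).
Battery electrolyte: pH 1.3 ≤ 1.5 → Category CR (Corrosive).
The lime remover has pH 12.3, which is ≥ 11.5, so it is Category CR (Corrosive).
Total Category CR: 53 mL + (three 20 mL containers = 60 mL) + (three 0.5 fl oz containers = 44.4 mL) = 157.4 mL.
That is within the Category CR road limit of 200 mL.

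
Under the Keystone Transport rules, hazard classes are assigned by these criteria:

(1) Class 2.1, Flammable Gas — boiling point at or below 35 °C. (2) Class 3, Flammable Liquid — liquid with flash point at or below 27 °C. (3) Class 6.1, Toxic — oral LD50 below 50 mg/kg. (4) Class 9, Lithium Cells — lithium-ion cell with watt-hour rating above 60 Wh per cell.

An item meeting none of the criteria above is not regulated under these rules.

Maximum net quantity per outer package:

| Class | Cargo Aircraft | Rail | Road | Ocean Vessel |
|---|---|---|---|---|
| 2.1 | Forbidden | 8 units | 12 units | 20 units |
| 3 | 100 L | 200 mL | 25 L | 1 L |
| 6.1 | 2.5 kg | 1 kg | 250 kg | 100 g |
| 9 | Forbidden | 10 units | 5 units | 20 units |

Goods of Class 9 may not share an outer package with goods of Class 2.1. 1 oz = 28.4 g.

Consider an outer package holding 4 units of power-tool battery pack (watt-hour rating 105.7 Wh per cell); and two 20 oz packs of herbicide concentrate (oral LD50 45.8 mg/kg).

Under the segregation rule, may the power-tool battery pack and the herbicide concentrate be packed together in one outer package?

With watt-hour rating 105.7 Wh per cell (> 60 Wh per cell), the power-tool battery pack falls in Class 9.
Oral LD50 45.8 mg/kg meets the Class 6.1 criterion (Toxic), so the herbicide concentrate is Class 6.1.
No segregation rule bars Class 9 with Class 6.1.

Yes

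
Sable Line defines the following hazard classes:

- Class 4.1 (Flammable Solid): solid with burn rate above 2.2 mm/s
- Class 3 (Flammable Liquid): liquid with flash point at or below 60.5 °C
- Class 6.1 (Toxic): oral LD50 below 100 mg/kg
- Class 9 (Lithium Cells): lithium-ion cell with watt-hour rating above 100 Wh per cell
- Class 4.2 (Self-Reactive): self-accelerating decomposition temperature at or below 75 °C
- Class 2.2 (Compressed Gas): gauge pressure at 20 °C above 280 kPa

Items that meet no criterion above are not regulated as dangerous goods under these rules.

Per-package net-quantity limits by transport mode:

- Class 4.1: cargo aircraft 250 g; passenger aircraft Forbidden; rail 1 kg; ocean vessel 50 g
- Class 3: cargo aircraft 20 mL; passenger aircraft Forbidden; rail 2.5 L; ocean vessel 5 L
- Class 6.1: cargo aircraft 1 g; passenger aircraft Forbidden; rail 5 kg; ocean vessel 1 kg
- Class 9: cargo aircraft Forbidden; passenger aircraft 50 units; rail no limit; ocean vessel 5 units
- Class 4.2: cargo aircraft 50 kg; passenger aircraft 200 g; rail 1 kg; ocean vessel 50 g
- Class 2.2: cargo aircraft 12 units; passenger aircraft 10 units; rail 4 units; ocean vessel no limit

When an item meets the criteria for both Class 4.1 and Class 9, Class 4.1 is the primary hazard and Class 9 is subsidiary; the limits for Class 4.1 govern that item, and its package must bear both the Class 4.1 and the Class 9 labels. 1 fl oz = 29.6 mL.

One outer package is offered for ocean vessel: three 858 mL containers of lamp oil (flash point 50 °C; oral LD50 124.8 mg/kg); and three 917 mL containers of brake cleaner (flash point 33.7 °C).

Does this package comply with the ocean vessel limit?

With flash point 50 °C (≤ 60.5 °C), the lamp oil falls in Class 3.
With flash point 33.7 °C (≤ 60.5 °C), the brake cleaner falls in Class 3.
Class 3 net quantity: (three 858 mL containers = 2.574 L) + (three 917 mL containers = 2.751 L) = 5.325 L.
5.325 L > 5 L (ocean vessel limit, Class 3) — over the limit.

No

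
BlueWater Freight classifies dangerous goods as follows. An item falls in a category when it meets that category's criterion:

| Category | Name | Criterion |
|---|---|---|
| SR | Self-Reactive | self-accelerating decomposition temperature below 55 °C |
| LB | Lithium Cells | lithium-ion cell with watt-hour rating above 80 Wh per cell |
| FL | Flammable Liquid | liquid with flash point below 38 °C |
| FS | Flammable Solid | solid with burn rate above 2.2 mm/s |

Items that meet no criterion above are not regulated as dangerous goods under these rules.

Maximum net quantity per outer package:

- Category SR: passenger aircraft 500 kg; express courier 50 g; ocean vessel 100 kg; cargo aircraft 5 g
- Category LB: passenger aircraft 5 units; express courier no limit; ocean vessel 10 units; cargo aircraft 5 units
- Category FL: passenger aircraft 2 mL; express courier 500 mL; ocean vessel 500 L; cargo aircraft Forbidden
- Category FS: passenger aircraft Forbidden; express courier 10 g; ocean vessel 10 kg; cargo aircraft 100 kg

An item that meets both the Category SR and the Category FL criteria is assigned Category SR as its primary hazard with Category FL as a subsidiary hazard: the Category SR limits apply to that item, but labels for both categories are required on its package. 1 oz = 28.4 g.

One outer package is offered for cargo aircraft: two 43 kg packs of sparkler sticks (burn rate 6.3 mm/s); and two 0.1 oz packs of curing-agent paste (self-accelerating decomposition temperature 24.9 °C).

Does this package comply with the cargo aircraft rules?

Burn rate 6.3 mm/s meets the Category FS criterion (Flammable Solid), so the sparkler sticks are Category FS.
Curing-agent paste: self-accelerating decomposition temperature 24.9 °C < 55 °C → Category SR (Self-Reactive).
Category SR quantity: two 0.1 oz packs = 5.68 g.
That exceeds the Category SR cargo aircraft limit of 5 g.
Category FS quantity: two 43 kg packs = 86 kg.
86 kg is within the cargo aircraft limit of 100 kg for Category FS.

No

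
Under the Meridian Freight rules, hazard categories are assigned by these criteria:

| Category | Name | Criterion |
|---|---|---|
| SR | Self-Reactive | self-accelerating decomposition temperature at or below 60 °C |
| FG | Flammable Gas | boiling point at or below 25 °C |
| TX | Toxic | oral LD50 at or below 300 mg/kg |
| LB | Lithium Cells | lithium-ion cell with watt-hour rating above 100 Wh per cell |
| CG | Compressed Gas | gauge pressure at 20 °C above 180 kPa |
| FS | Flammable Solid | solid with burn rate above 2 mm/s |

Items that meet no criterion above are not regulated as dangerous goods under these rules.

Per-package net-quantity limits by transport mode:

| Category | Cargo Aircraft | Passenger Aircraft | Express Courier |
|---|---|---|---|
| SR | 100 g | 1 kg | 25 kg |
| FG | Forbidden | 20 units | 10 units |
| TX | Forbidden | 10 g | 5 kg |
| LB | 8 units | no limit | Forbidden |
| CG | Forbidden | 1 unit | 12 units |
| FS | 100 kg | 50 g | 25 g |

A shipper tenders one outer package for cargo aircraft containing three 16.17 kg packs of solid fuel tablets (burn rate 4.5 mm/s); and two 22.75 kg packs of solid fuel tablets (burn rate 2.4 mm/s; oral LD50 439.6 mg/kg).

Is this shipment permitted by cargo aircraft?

With burn rate 4.5 mm/s (> 2 mm/s), the solid fuel tablets fall in Category FS.
With burn rate 2.4 mm/s (> 2 mm/s), the solid fuel tablets fall in Category FS.
Category FS net quantity: (three 16.17 kg packs = 48.51 kg) + (two 22.75 kg packs = 45.5 kg) = 94.01 kg.
94.01 kg is within the cargo aircraft limit of 100 kg for Category FS.

Yes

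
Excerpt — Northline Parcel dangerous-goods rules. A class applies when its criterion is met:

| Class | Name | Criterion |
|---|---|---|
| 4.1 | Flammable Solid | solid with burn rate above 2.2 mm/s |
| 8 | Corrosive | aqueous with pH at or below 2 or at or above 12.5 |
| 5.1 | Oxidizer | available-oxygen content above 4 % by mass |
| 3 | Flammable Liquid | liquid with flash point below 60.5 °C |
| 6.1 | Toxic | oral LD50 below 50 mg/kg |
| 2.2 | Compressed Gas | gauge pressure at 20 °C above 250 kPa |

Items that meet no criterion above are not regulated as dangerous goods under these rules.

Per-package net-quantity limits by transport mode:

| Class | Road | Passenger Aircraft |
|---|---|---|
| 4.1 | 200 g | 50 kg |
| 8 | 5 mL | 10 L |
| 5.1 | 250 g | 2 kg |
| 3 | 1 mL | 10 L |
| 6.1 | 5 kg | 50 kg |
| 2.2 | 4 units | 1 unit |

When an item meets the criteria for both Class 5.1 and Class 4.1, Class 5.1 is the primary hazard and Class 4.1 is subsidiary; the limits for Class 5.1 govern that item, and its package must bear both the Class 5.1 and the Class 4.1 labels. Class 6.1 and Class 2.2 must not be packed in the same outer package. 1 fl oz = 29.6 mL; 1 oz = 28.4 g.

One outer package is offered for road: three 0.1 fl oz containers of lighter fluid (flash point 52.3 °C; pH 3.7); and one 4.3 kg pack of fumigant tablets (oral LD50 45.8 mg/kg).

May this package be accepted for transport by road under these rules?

No

With flash point 52.3 °C (< 60.5 °C), the lighter fluid falls in Class 3.
Fumigant tablets: oral LD50 45.8 mg/kg < 50 mg/kg → Class 6.1 (Toxic).
Class 3 quantity: three 0.1 fl oz containers = 8.88 mL.
That exceeds the Class 3 road limit of 1 mL.
Class 6.1 quantity: 4.3 kg.
4.3 kg ≤ 5 kg (road limit, Class 6.1) — within limit.
The segregation rule (Class 6.1 with Class 2.2) does not apply to Class 3 with Class 6.1.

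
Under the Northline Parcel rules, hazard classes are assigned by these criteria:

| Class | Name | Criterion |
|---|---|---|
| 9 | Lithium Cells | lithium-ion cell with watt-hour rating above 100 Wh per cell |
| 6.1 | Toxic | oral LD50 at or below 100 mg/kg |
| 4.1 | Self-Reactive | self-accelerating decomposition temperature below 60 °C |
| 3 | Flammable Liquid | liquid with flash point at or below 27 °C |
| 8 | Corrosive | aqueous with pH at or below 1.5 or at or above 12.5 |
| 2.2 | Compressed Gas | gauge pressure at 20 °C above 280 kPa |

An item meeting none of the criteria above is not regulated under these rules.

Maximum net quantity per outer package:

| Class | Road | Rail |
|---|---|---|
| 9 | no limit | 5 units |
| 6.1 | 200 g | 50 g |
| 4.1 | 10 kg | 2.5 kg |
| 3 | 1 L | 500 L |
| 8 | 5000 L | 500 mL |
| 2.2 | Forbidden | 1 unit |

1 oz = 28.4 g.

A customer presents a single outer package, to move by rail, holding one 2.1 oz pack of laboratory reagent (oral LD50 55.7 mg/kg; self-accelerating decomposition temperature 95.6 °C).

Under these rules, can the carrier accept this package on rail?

No

The laboratory reagent has oral LD50 55.7 mg/kg, which is ≤ 100 mg/kg, so it is Class 6.1 (Toxic).
Class 6.1 quantity: one 2.1 oz pack = 59.64 g.
59.64 g exceeds the rail limit of 50 g for Class 6.1.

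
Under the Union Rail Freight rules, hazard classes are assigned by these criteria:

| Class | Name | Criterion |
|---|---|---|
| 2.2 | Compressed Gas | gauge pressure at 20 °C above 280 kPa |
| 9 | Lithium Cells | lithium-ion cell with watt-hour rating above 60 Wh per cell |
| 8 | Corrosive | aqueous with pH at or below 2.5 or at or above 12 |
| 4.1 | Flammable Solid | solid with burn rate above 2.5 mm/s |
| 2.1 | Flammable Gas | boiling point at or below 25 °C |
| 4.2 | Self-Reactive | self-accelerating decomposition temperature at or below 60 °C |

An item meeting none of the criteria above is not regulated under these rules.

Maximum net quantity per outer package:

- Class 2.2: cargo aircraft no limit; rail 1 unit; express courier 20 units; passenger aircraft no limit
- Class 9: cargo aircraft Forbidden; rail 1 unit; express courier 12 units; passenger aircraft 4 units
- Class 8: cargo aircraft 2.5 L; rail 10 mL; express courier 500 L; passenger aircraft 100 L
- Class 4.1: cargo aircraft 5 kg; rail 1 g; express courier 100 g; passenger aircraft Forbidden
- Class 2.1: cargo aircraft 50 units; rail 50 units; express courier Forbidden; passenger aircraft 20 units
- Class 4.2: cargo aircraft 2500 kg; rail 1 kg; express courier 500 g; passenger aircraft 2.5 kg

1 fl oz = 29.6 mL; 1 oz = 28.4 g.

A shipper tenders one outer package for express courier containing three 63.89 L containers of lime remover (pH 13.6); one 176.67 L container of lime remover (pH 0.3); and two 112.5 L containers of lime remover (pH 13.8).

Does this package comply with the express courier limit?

No

The lime remover has pH 13.6, which is ≥ 12, so it is Class 8 (Corrosive).
Lime remover: pH 0.3 ≤ 2.5 → Class 8 (Corrosive).
Lime remover: pH 13.8 ≥ 12 → Class 8 (Corrosive).
Total Class 8: (three 63.89 L containers = 191.67 L) + 176.67 L + (two 112.5 L containers = 225 L) = 593.34 L.
593.34 L > 500 L (express courier limit, Class 8) — over the limit.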